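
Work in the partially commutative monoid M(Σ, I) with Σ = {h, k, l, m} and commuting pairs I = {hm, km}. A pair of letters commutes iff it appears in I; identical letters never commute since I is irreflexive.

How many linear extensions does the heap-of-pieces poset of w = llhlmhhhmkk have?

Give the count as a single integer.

21

piece 0:l — minimal
piece 1:l rests on {0:l}
piece 2:h rests on {1:l}
piece 3:l rests on {2:h}
piece 4:m rests on {3:l}
piece 5:h rests on {3:l}
piece 6:h rests on {5:h}
piece 7:h rests on {6:h}
piece 8:m rests on {4:m}
piece 9:k rests on {7:h}
piece 10:k rests on {9:k}
minimal pieces: {0:l}
ways to finish when only these pieces remain (= sum over removing one remaining piece with nothing left below it):
  1 left: {8}→1  {10}→1
  2 left: {4,8}→1  {8,10}→2  {9,10}→1
  3 left: {4,8,10}→3  {7,9,10}→1  {8,9,10}→3
  4 left: {4,8,9,10}→6  {6,7,9,10}→1  {7,8,9,10}→4
  5 left: {4,7,8,9,10}→10  {5,6,7,9,10}→1  {6,7,8,9,10}→5
  6 left: {4,6,7,8,9,10}→15  {5,6,7,8,9,10}→6
  7 left: {4,5,6,7,8,9,10}→21
  8 left: {3,4,5,6,7,8,9,10}→21
  9 left: {2,3,4,5,6,7,8,9,10}→21
  placing 0:l first → 21 extensions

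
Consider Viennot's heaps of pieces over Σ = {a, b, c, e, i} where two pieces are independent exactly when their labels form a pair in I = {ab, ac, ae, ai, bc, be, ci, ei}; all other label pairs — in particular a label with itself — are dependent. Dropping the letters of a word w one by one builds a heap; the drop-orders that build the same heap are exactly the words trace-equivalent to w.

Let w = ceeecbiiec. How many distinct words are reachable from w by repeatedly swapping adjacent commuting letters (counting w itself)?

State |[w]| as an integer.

drop 0:c onto floor
drop 1:e onto {0:c}
drop 2:e onto {1:e}
drop 3:e onto {2:e}
drop 4:c onto {3:e}
drop 5:b onto floor
drop 6:i onto {5:b}
drop 7:i onto {6:i}
drop 8:e onto {4:c}
drop 9:c onto {8:e}
ground layer = {0:c, 5:b}
drop-orders for the pieces not yet dropped (sum over which currently-grounded one goes next):
  1 to go: {7} 1  {9} 1
  2 to go: {6,7} 1  {7,9} 2  {8,9} 1
  3 to go: {4,8,9} 1  {5,6,7} 1  {6,7,9} 3  {7,8,9} 3
  4 to go: {3,4,8,9} 1  {4,7,8,9} 4  {5,6,7,9} 4  {6,7,8,9} 6
  5 to go: {2,3,4,8,9} 1  {3,4,7,8,9} 5  {4,6,7,8,9} 10  {5,6,7,8,9} 10
  6 to go: {1,2,3,4,8,9} 1  {2,3,4,7,8,9} 6  {3,4,6,7,8,9} 15  {4,5,6,7,8,9} 20
  7 to go: {0,1,2,3,4,8,9} 1  {1,2,3,4,7,8,9} 7  {2,3,4,6,7,8,9} 21  {3,4,5,6,7,8,9} 35
  8 to go: {0,1,2,3,4,7,8,9} 8  {1,2,3,4,6,7,8,9} 28  {2,3,4,5,6,7,8,9} 56
  if 0:c drops first: 84 orders
  if 5:b drops first: 36 orders
heap linearizations: 120

120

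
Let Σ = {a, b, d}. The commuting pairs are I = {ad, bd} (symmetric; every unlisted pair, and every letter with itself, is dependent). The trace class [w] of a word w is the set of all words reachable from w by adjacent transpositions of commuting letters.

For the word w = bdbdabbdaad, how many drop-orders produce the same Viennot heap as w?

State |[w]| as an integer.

330

drop 0:b onto floor
drop 1:d onto floor
drop 2:b onto {0:b}
drop 3:d onto {1:d}
drop 4:a onto {2:b}
drop 5:b onto {4:a}
drop 6:b onto {5:b}
drop 7:d onto {3:d}
drop 8:a onto {6:b}
drop 9:a onto {8:a}
drop 10:d onto {7:d}
ground layer = {0:b, 1:d}
drop-orders for the pieces not yet dropped (sum over which currently-grounded one goes next):
  1 to go: {9} 1  {10} 1
  2 to go: {7,10} 1  {8,9} 1  {9,10} 2
  3 to go: {3,7,10} 1  {6,8,9} 1  {7,9,10} 3  {8,9,10} 3
  4 to go: {1,3,7,10} 1  {3,7,9,10} 4  {5,6,8,9} 1  {6,8,9,10} 4  {7,8,9,10} 6
  5 to go: {1,3,7,9,10} 5  {3,7,8,9,10} 10  {4,5,6,8,9} 1  {5,6,8,9,10} 5  {6,7,8,9,10} 10
  6 to go: {1,3,7,8,9,10} 15  {2,4,5,6,8,9} 1  {3,6,7,8,9,10} 20  {4,5,6,8,9,10} 6  {5,6,7,8,9,10} 15
  7 to go: {0,2,4,5,6,8,9} 1  {1,3,6,7,8,9,10} 35  {2,4,5,6,8,9,10} 7  {3,5,6,7,8,9,10} 35  {4,5,6,7,8,9,10} 21
  8 to go: {0,2,4,5,6,8,9,10} 8  {1,3,5,6,7,8,9,10} 70  {2,4,5,6,7,8,9,10} 28  {3,4,5,6,7,8,9,10} 56
  9 to go: {0,2,4,5,6,7,8,9,10} 36  {1,3,4,5,6,7,8,9,10} 126  {2,3,4,5,6,7,8,9,10} 84
  if 0:b drops first: 210 orders
  if 1:d drops first: 120 orders
heap linearizations: 330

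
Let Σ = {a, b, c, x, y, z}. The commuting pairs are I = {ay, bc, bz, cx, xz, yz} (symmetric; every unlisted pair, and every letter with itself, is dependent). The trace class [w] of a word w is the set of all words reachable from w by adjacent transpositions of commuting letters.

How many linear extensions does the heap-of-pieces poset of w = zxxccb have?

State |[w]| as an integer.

0(z) covers ∅
1(x) covers ∅
2(x) covers 1:x
3(c) covers 0:z
4(c) covers 3:c
5(b) covers 2:x
floor of heap: 0:z, 1:x
completions by unplaced set U, small U first (add the entries for U minus each lowest piece of U):
  |U|=1: {4}:1  {5}:1
  |U|=2: {2,5}:1  {3,4}:1  {4,5}:2
  |U|=3: {0,3,4}:1  {1,2,5}:1  {2,4,5}:3  {3,4,5}:3
  |U|=4: {0,3,4,5}:4  {1,2,4,5}:4  {2,3,4,5}:6
  start at 0(z): 10
  start at 1(x): 10
sum over floor = 20

20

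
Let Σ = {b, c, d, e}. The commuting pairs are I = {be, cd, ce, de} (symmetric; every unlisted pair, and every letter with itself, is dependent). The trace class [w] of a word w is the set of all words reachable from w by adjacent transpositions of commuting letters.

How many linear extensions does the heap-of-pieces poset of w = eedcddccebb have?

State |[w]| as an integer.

3300

0(e) covers ∅
1(e) covers 0:e
2(d) covers ∅
3(c) covers ∅
4(d) covers 2:d
5(d) covers 4:d
6(c) covers 3:c
7(c) covers 6:c
8(e) covers 1:e
9(b) covers 5:d, 7:c
10(b) covers 9:b
floor of heap: 0:e, 2:d, 3:c
completions by unplaced set U, small U first (add the entries for U minus each lowest piece of U):
  |U|=1: {8}:1  {10}:1
  |U|=2: {1,8}:1  {8,10}:2  {9,10}:1
  |U|=3: {0,1,8}:1  {1,8,10}:3  {5,9,10}:1  {7,9,10}:1  {8,9,10}:3
  |U|=4: {0,1,8,10}:4  {1,8,9,10}:6  {4,5,9,10}:1  {5,7,9,10}:2  {5,8,9,10}:4  {6,7,9,10}:1  {7,8,9,10}:4
  |U|=5: {0,1,8,9,10}:10  {1,5,8,9,10}:10  {1,7,8,9,10}:10  {2,4,5,9,10}:1  {3,6,7,9,10}:1  {4,5,7,9,10}:3  {4,5,8,9,10}:5  {5,6,7,9,10}:3  {5,7,8,9,10}:10  {6,7,8,9,10}:5
  |U|=6: {0,1,5,8,9,10}:20  {0,1,7,8,9,10}:20  {1,4,5,8,9,10}:15  {1,5,7,8,9,10}:30  {1,6,7,8,9,10}:15  {2,4,5,7,9,10}:4  {2,4,5,8,9,10}:6  {3,5,6,7,9,10}:4  {3,6,7,8,9,10}:6  {4,5,6,7,9,10}:6  {4,5,7,8,9,10}:18  {5,6,7,8,9,10}:18
  |U|=7: {0,1,4,5,8,9,10}:35  {0,1,5,7,8,9,10}:70  {0,1,6,7,8,9,10}:35  {1,2,4,5,8,9,10}:21  {1,3,6,7,8,9,10}:21  {1,4,5,7,8,9,10}:63  {1,5,6,7,8,9,10}:63  {2,4,5,6,7,9,10}:10  {2,4,5,7,8,9,10}:28  {3,4,5,6,7,9,10}:10  {3,5,6,7,8,9,10}:28  {4,5,6,7,8,9,10}:42
  |U|=8: {0,1,2,4,5,8,9,10}:56  {0,1,3,6,7,8,9,10}:56  {0,1,4,5,7,8,9,10}:168  {0,1,5,6,7,8,9,10}:168  {1,2,4,5,7,8,9,10}:112  {1,3,5,6,7,8,9,10}:112  {1,4,5,6,7,8,9,10}:168  {2,3,4,5,6,7,9,10}:20  {2,4,5,6,7,8,9,10}:80  {3,4,5,6,7,8,9,10}:80
  |U|=9: {0,1,2,4,5,7,8,9,10}:336  {0,1,3,5,6,7,8,9,10}:336  {0,1,4,5,6,7,8,9,10}:504  {1,2,4,5,6,7,8,9,10}:360  {1,3,4,5,6,7,8,9,10}:360  {2,3,4,5,6,7,8,9,10}:180
  start at 0(e): 900
  start at 2(d): 1200
  start at 3(c): 1200
sum over floor = 3300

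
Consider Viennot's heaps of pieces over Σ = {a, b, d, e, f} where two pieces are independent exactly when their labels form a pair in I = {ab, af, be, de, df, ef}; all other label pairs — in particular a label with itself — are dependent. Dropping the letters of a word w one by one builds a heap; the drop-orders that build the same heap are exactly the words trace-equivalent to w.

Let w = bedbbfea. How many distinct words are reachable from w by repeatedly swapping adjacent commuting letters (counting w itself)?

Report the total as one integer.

52

#0=b has no predecessor
#1=e has no predecessor
#2=d depends on [0:b]
#3=b depends on [2:d]
#4=b depends on [3:b]
#5=f depends on [4:b]
#6=e depends on [1:e]
#7=a depends on [2:d, 6:e]
sources: [0:b, 1:e]
N(rest) = Σ N(rest − s) over sources s of rest; N(one piece) = 1:
  size 1 → [5]=1  [7]=1
  size 2 → [4,5]=1  [5,7]=2  [6,7]=1
  size 3 → [1,6,7]=1  [3,4,5]=1  [4,5,7]=3  [5,6,7]=3
  size 4 → [1,5,6,7]=4  [3,4,5,7]=4  [4,5,6,7]=6
  size 5 → [1,4,5,6,7]=10  [2,3,4,5,7]=4  [3,4,5,6,7]=10
  size 6 → [0,2,3,4,5,7]=4  [1,3,4,5,6,7]=20  [2,3,4,5,6,7]=14
  first=0(b) contributes 34
  first=1(e) contributes 18
|[w]| = 52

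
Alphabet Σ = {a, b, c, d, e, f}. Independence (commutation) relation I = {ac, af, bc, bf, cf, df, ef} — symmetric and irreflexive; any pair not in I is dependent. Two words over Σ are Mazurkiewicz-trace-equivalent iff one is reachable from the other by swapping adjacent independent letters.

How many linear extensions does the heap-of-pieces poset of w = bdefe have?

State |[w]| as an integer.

drop 0:b onto floor
drop 1:d onto {0:b}
drop 2:e onto {1:d}
drop 3:f onto floor
drop 4:e onto {2:e}
ground layer = {0:b, 3:f}
drop-orders for the pieces not yet dropped (sum over which currently-grounded one goes next):
  1 to go: {3} 1  {4} 1
  2 to go: {2,4} 1  {3,4} 2
  3 to go: {1,2,4} 1  {2,3,4} 3
  if 0:b drops first: 4 orders
  if 3:f drops first: 1 orders
heap linearizations: 5

5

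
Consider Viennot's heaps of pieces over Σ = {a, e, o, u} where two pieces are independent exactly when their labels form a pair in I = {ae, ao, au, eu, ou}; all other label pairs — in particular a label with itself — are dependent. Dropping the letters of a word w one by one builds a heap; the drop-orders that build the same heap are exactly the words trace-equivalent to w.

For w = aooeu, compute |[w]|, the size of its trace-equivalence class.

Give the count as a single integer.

20

0(a) covers ∅
1(o) covers ∅
2(o) covers 1:o
3(e) covers 2:o
4(u) covers ∅
floor of heap: 0:a, 1:o, 4:u
completions by unplaced set U, small U first (add the entries for U minus each lowest piece of U):
  |U|=1: {0}:1  {3}:1  {4}:1
  |U|=2: {0,3}:2  {0,4}:2  {2,3}:1  {3,4}:2
  |U|=3: {0,2,3}:3  {0,3,4}:6  {1,2,3}:1  {2,3,4}:3
  start at 0(a): 4
  start at 1(o): 12
  start at 4(u): 4
sum over floor = 20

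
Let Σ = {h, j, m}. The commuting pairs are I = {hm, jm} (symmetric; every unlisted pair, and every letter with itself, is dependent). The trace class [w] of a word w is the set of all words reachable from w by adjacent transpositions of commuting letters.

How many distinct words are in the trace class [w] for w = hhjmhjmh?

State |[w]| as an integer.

piece 0:h — minimal
piece 1:h rests on {0:h}
piece 2:j rests on {1:h}
piece 3:m — minimal
piece 4:h rests on {2:j}
piece 5:j rests on {4:h}
piece 6:m rests on {3:m}
piece 7:h rests on {5:j}
minimal pieces: {0:h, 3:m}
ways to finish when only these pieces remain (= sum over removing one remaining piece with nothing left below it):
  1 left: {6}→1  {7}→1
  2 left: {3,6}→1  {5,7}→1  {6,7}→2
  3 left: {3,6,7}→3  {4,5,7}→1  {5,6,7}→3
  4 left: {2,4,5,7}→1  {3,5,6,7}→6  {4,5,6,7}→4
  5 left: {1,2,4,5,7}→1  {2,4,5,6,7}→5  {3,4,5,6,7}→10
  6 left: {0,1,2,4,5,7}→1  {1,2,4,5,6,7}→6  {2,3,4,5,6,7}→15
  placing 0:h first → 21 extensions
  placing 3:m first → 7 extensions
total linear extensions = 28

28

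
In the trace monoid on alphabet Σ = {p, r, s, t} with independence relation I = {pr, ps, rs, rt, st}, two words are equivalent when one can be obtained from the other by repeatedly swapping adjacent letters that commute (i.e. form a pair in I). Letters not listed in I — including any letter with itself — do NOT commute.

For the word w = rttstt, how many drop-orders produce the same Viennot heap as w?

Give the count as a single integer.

30

piece 0:r — minimal
piece 1:t — minimal
piece 2:t rests on {1:t}
piece 3:s — minimal
piece 4:t rests on {2:t}
piece 5:t rests on {4:t}
minimal pieces: {0:r, 1:t, 3:s}
ways to finish when only these pieces remain (= sum over removing one remaining piece with nothing left below it):
  1 left: {0}→1  {3}→1  {5}→1
  2 left: {0,3}→2  {0,5}→2  {3,5}→2  {4,5}→1
  3 left: {0,3,5}→6  {0,4,5}→3  {2,4,5}→1  {3,4,5}→3
  4 left: {0,2,4,5}→4  {0,3,4,5}→12  {1,2,4,5}→1  {2,3,4,5}→4
  placing 0:r first → 5 extensions
  placing 1:t first → 20 extensions
  placing 3:s first → 5 extensions
total linear extensions = 30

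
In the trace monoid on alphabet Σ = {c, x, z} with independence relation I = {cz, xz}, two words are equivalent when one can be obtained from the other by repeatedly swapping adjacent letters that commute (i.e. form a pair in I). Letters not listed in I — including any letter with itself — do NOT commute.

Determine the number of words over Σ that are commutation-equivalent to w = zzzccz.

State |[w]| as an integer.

15

drop 0:z onto floor
drop 1:z onto {0:z}
drop 2:z onto {1:z}
drop 3:c onto floor
drop 4:c onto {3:c}
drop 5:z onto {2:z}
ground layer = {0:z, 3:c}
drop-orders for the pieces not yet dropped (sum over which currently-grounded one goes next):
  1 to go: {4} 1  {5} 1
  2 to go: {2,5} 1  {3,4} 1  {4,5} 2
  3 to go: {1,2,5} 1  {2,4,5} 3  {3,4,5} 3
  4 to go: {0,1,2,5} 1  {1,2,4,5} 4  {2,3,4,5} 6
  if 0:z drops first: 10 orders
  if 3:c drops first: 5 orders
heap linearizations: 15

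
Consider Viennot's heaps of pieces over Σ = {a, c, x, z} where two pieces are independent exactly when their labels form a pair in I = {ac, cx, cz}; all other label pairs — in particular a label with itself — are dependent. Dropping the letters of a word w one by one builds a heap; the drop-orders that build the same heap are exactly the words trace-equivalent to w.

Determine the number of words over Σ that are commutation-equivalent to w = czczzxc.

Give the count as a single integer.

35

#0=c has no predecessor
#1=z has no predecessor
#2=c depends on [0:c]
#3=z depends on [1:z]
#4=z depends on [3:z]
#5=x depends on [4:z]
#6=c depends on [2:c]
sources: [0:c, 1:z]
N(rest) = Σ N(rest − s) over sources s of rest; N(one piece) = 1:
  size 1 → [5]=1  [6]=1
  size 2 → [2,6]=1  [4,5]=1  [5,6]=2
  size 3 → [0,2,6]=1  [2,5,6]=3  [3,4,5]=1  [4,5,6]=3
  size 4 → [0,2,5,6]=4  [1,3,4,5]=1  [2,4,5,6]=6  [3,4,5,6]=4
  size 5 → [0,2,4,5,6]=10  [1,3,4,5,6]=5  [2,3,4,5,6]=10
  first=0(c) contributes 15
  first=1(z) contributes 20
|[w]| = 35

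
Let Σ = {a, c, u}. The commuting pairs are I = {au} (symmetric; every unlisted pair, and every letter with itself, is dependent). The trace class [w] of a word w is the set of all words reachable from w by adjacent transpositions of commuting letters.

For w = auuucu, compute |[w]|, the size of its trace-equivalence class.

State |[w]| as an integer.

4

0(a) covers ∅
1(u) covers ∅
2(u) covers 1:u
3(u) covers 2:u
4(c) covers 0:a, 3:u
5(u) covers 4:c
floor of heap: 0:a, 1:u
completions by unplaced set U, small U first (add the entries for U minus each lowest piece of U):
  |U|=1: {5}:1
  |U|=2: {4,5}:1
  |U|=3: {0,4,5}:1  {3,4,5}:1
  |U|=4: {0,3,4,5}:2  {2,3,4,5}:1
  start at 0(a): 1
  start at 1(u): 3
sum over floor = 4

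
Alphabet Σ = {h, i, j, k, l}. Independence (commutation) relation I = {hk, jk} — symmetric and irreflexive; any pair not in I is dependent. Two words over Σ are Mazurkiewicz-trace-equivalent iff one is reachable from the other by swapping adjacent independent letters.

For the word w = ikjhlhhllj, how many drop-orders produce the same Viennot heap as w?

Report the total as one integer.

#0=i has no predecessor
#1=k depends on [0:i]
#2=j depends on [0:i]
#3=h depends on [2:j]
#4=l depends on [1:k, 3:h]
#5=h depends on [4:l]
#6=h depends on [5:h]
#7=l depends on [6:h]
#8=l depends on [7:l]
#9=j depends on [8:l]
sources: [0:i]
N(rest) = Σ N(rest − s) over sources s of rest; N(one piece) = 1:
  size 1 → [9]=1
  size 2 → [8,9]=1
  size 3 → [7,8,9]=1
  size 4 → [6,7,8,9]=1
  size 5 → [5,6,7,8,9]=1
  size 6 → [4,5,6,7,8,9]=1
  size 7 → [1,4,5,6,7,8,9]=1  [3,4,5,6,7,8,9]=1
  size 8 → [1,3,4,5,6,7,8,9]=2  [2,3,4,5,6,7,8,9]=1
  first=0(i) contributes 3

3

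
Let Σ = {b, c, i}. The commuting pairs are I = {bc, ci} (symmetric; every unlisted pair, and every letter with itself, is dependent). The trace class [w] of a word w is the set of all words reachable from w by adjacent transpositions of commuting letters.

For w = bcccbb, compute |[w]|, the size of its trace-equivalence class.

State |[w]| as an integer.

20

#0=b has no predecessor
#1=c has no predecessor
#2=c depends on [1:c]
#3=c depends on [2:c]
#4=b depends on [0:b]
#5=b depends on [4:b]
sources: [0:b, 1:c]
N(rest) = Σ N(rest − s) over sources s of rest; N(one piece) = 1:
  size 1 → [3]=1  [5]=1
  size 2 → [2,3]=1  [3,5]=2  [4,5]=1
  size 3 → [0,4,5]=1  [1,2,3]=1  [2,3,5]=3  [3,4,5]=3
  size 4 → [0,3,4,5]=4  [1,2,3,5]=4  [2,3,4,5]=6
  first=0(b) contributes 10
  first=1(c) contributes 10
|[w]| = 20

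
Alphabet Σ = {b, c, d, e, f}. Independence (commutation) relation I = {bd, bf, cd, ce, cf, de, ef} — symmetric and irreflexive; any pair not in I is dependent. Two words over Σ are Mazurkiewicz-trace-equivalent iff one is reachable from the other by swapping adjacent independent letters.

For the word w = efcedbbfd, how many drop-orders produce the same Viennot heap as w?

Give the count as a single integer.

0(e) covers ∅
1(f) covers ∅
2(c) covers ∅
3(e) covers 0:e
4(d) covers 1:f
5(b) covers 2:c, 3:e
6(b) covers 5:b
7(f) covers 4:d
8(d) covers 7:f
floor of heap: 0:e, 1:f, 2:c
completions by unplaced set U, small U first (add the entries for U minus each lowest piece of U):
  |U|=1: {6}:1  {8}:1
  |U|=2: {5,6}:1  {6,8}:2  {7,8}:1
  |U|=3: {2,5,6}:1  {3,5,6}:1  {4,7,8}:1  {5,6,8}:3  {6,7,8}:3
  |U|=4: {0,3,5,6}:1  {1,4,7,8}:1  {2,3,5,6}:2  {2,5,6,8}:4  {3,5,6,8}:4  {4,6,7,8}:4  {5,6,7,8}:6
  |U|=5: {0,2,3,5,6}:3  {0,3,5,6,8}:5  {1,4,6,7,8}:5  {2,3,5,6,8}:10  {2,5,6,7,8}:10  {3,5,6,7,8}:10  {4,5,6,7,8}:10
  |U|=6: {0,2,3,5,6,8}:18  {0,3,5,6,7,8}:15  {1,4,5,6,7,8}:15  {2,3,5,6,7,8}:30  {2,4,5,6,7,8}:20  {3,4,5,6,7,8}:20
  |U|=7: {0,2,3,5,6,7,8}:63  {0,3,4,5,6,7,8}:35  {1,2,4,5,6,7,8}:35  {1,3,4,5,6,7,8}:35  {2,3,4,5,6,7,8}:70
  start at 0(e): 140
  start at 1(f): 168
  start at 2(c): 70
sum over floor = 378

378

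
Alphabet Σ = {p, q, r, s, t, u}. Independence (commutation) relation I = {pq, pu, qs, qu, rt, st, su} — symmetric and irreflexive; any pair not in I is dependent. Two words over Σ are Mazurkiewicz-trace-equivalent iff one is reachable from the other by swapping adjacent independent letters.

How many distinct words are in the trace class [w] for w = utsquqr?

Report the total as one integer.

drop 0:u onto floor
drop 1:t onto {0:u}
drop 2:s onto floor
drop 3:q onto {1:t}
drop 4:u onto {1:t}
drop 5:q onto {3:q}
drop 6:r onto {2:s, 4:u, 5:q}
ground layer = {0:u, 2:s}
drop-orders for the pieces not yet dropped (sum over which currently-grounded one goes next):
  1 to go: {6} 1
  2 to go: {2,6} 1  {4,6} 1  {5,6} 1
  3 to go: {2,4,6} 2  {2,5,6} 2  {3,5,6} 1  {4,5,6} 2
  4 to go: {2,3,5,6} 3  {2,4,5,6} 6  {3,4,5,6} 3
  5 to go: {1,3,4,5,6} 3  {2,3,4,5,6} 12
  if 0:u drops first: 15 orders
  if 2:s drops first: 3 orders
heap linearizations: 18

18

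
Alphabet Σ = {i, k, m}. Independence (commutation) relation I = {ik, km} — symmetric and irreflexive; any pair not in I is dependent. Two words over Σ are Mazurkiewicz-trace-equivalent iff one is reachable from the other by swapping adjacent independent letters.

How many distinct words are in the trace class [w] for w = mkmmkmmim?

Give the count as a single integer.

piece 0:m — minimal
piece 1:k — minimal
piece 2:m rests on {0:m}
piece 3:m rests on {2:m}
piece 4:k rests on {1:k}
piece 5:m rests on {3:m}
piece 6:m rests on {5:m}
piece 7:i rests on {6:m}
piece 8:m rests on {7:i}
minimal pieces: {0:m, 1:k}
ways to finish when only these pieces remain (= sum over removing one remaining piece with nothing left below it):
  1 left: {4}→1  {8}→1
  2 left: {1,4}→1  {4,8}→2  {7,8}→1
  3 left: {1,4,8}→3  {4,7,8}→3  {6,7,8}→1
  4 left: {1,4,7,8}→6  {4,6,7,8}→4  {5,6,7,8}→1
  5 left: {1,4,6,7,8}→10  {3,5,6,7,8}→1  {4,5,6,7,8}→5
  6 left: {1,4,5,6,7,8}→15  {2,3,5,6,7,8}→1  {3,4,5,6,7,8}→6
  7 left: {0,2,3,5,6,7,8}→1  {1,3,4,5,6,7,8}→21  {2,3,4,5,6,7,8}→7
  placing 0:m first → 28 extensions
  placing 1:k first → 8 extensions
total linear extensions = 36

36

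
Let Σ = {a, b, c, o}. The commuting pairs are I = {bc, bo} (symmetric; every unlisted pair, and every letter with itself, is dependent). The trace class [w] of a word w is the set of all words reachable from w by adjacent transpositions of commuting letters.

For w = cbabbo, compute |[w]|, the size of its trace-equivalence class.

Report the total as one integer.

6

#0=c has no predecessor
#1=b has no predecessor
#2=a depends on [0:c, 1:b]
#3=b depends on [2:a]
#4=b depends on [3:b]
#5=o depends on [2:a]
sources: [0:c, 1:b]
N(rest) = Σ N(rest − s) over sources s of rest; N(one piece) = 1:
  size 1 → [4]=1  [5]=1
  size 2 → [3,4]=1  [4,5]=2
  size 3 → [3,4,5]=3
  size 4 → [2,3,4,5]=3
  first=0(c) contributes 3
  first=1(b) contributes 3
|[w]| = 6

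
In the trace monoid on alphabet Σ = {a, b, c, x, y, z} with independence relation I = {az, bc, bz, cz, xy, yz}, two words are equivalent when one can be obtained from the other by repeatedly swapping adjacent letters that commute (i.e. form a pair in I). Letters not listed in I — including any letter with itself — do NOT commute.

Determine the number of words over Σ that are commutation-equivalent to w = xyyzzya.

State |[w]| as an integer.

34

#0=x has no predecessor
#1=y has no predecessor
#2=y depends on [1:y]
#3=z depends on [0:x]
#4=z depends on [3:z]
#5=y depends on [2:y]
#6=a depends on [0:x, 5:y]
sources: [0:x, 1:y]
N(rest) = Σ N(rest − s) over sources s of rest; N(one piece) = 1:
  size 1 → [4]=1  [6]=1
  size 2 → [3,4]=1  [4,6]=2  [5,6]=1
  size 3 → [2,5,6]=1  [3,4,6]=3  [4,5,6]=3
  size 4 → [0,3,4,6]=3  [1,2,5,6]=1  [2,4,5,6]=4  [3,4,5,6]=6
  size 5 → [0,3,4,5,6]=9  [1,2,4,5,6]=5  [2,3,4,5,6]=10
  first=0(x) contributes 15
  first=1(y) contributes 19
|[w]| = 34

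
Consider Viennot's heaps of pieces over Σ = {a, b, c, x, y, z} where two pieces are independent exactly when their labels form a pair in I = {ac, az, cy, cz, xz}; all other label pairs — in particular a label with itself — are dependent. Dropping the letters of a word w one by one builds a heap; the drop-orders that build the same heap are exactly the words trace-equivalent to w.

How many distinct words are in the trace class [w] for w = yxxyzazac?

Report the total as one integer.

#0=y has no predecessor
#1=x depends on [0:y]
#2=x depends on [1:x]
#3=y depends on [2:x]
#4=z depends on [3:y]
#5=a depends on [3:y]
#6=z depends on [4:z]
#7=a depends on [5:a]
#8=c depends on [2:x]
sources: [0:y]
N(rest) = Σ N(rest − s) over sources s of rest; N(one piece) = 1:
  size 1 → [6]=1  [7]=1  [8]=1
  size 2 → [4,6]=1  [5,7]=1  [6,7]=2  [6,8]=2  [7,8]=2
  size 3 → [4,6,7]=3  [4,6,8]=3  [5,6,7]=3  [5,7,8]=3  [6,7,8]=6
  size 4 → [4,5,6,7]=6  [4,6,7,8]=12  [5,6,7,8]=12
  size 5 → [3,4,5,6,7]=6  [4,5,6,7,8]=30
  size 6 → [3,4,5,6,7,8]=36
  size 7 → [2,3,4,5,6,7,8]=36
  first=0(y) contributes 36

36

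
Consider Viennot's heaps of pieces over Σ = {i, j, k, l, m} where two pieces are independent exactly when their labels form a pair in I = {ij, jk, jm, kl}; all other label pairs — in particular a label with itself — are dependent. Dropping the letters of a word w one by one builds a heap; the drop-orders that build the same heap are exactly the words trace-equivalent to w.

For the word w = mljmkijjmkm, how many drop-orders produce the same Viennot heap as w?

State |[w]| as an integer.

0(m) covers ∅
1(l) covers 0:m
2(j) covers 1:l
3(m) covers 1:l
4(k) covers 3:m
5(i) covers 4:k
6(j) covers 2:j
7(j) covers 6:j
8(m) covers 5:i
9(k) covers 8:m
10(m) covers 9:k
floor of heap: 0:m
completions by unplaced set U, small U first (add the entries for U minus each lowest piece of U):
  |U|=1: {7}:1  {10}:1
  |U|=2: {6,7}:1  {7,10}:2  {9,10}:1
  |U|=3: {2,6,7}:1  {6,7,10}:3  {7,9,10}:3  {8,9,10}:1
  |U|=4: {2,6,7,10}:4  {5,8,9,10}:1  {6,7,9,10}:6  {7,8,9,10}:4
  |U|=5: {2,6,7,9,10}:10  {4,5,8,9,10}:1  {5,7,8,9,10}:5  {6,7,8,9,10}:10
  |U|=6: {2,6,7,8,9,10}:20  {3,4,5,8,9,10}:1  {4,5,7,8,9,10}:6  {5,6,7,8,9,10}:15
  |U|=7: {2,5,6,7,8,9,10}:35  {3,4,5,7,8,9,10}:7  {4,5,6,7,8,9,10}:21
  |U|=8: {2,4,5,6,7,8,9,10}:56  {3,4,5,6,7,8,9,10}:28
  |U|=9: {2,3,4,5,6,7,8,9,10}:84
  start at 0(m): 84

84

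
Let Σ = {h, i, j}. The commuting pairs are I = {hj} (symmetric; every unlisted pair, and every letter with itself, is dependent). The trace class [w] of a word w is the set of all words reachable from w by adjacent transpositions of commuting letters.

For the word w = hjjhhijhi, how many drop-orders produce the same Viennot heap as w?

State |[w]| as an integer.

20

0(h) covers ∅
1(j) covers ∅
2(j) covers 1:j
3(h) covers 0:h
4(h) covers 3:h
5(i) covers 2:j, 4:h
6(j) covers 5:i
7(h) covers 5:i
8(i) covers 6:j, 7:h
floor of heap: 0:h, 1:j
completions by unplaced set U, small U first (add the entries for U minus each lowest piece of U):
  |U|=1: {8}:1
  |U|=2: {6,8}:1  {7,8}:1
  |U|=3: {6,7,8}:2
  |U|=4: {5,6,7,8}:2
  |U|=5: {2,5,6,7,8}:2  {4,5,6,7,8}:2
  |U|=6: {1,2,5,6,7,8}:2  {2,4,5,6,7,8}:4  {3,4,5,6,7,8}:2
  |U|=7: {0,3,4,5,6,7,8}:2  {1,2,4,5,6,7,8}:6  {2,3,4,5,6,7,8}:6
  start at 0(h): 12
  start at 1(j): 8
sum over floor = 20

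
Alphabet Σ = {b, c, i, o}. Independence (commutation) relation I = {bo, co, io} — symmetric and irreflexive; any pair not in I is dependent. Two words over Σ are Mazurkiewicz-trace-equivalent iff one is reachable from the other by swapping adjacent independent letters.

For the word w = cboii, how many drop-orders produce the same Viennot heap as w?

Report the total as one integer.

5

drop 0:c onto floor
drop 1:b onto {0:c}
drop 2:o onto floor
drop 3:i onto {1:b}
drop 4:i onto {3:i}
ground layer = {0:c, 2:o}
drop-orders for the pieces not yet dropped (sum over which currently-grounded one goes next):
  1 to go: {2} 1  {4} 1
  2 to go: {2,4} 2  {3,4} 1
  3 to go: {1,3,4} 1  {2,3,4} 3
  if 0:c drops first: 4 orders
  if 2:o drops first: 1 orders
heap linearizations: 5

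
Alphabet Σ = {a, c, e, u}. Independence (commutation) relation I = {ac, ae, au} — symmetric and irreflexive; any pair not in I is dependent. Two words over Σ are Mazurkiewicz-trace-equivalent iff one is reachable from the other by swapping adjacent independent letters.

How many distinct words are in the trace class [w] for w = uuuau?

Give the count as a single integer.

5

piece 0:u — minimal
piece 1:u rests on {0:u}
piece 2:u rests on {1:u}
piece 3:a — minimal
piece 4:u rests on {2:u}
minimal pieces: {0:u, 3:a}
ways to finish when only these pieces remain (= sum over removing one remaining piece with nothing left below it):
  1 left: {3}→1  {4}→1
  2 left: {2,4}→1  {3,4}→2
  3 left: {1,2,4}→1  {2,3,4}→3
  placing 0:u first → 4 extensions
  placing 3:a first → 1 extensions
total linear extensions = 5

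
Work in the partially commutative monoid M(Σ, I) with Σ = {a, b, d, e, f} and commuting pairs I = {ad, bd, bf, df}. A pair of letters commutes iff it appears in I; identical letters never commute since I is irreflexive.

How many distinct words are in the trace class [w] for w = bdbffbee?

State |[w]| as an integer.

0(b) covers ∅
1(d) covers ∅
2(b) covers 0:b
3(f) covers ∅
4(f) covers 3:f
5(b) covers 2:b
6(e) covers 1:d, 4:f, 5:b
7(e) covers 6:e
floor of heap: 0:b, 1:d, 3:f
completions by unplaced set U, small U first (add the entries for U minus each lowest piece of U):
  |U|=1: {7}:1
  |U|=2: {6,7}:1
  |U|=3: {1,6,7}:1  {4,6,7}:1  {5,6,7}:1
  |U|=4: {1,4,6,7}:2  {1,5,6,7}:2  {2,5,6,7}:1  {3,4,6,7}:1  {4,5,6,7}:2
  |U|=5: {0,2,5,6,7}:1  {1,2,5,6,7}:3  {1,3,4,6,7}:3  {1,4,5,6,7}:6  {2,4,5,6,7}:3  {3,4,5,6,7}:3
  |U|=6: {0,1,2,5,6,7}:4  {0,2,4,5,6,7}:4  {1,2,4,5,6,7}:12  {1,3,4,5,6,7}:12  {2,3,4,5,6,7}:6
  start at 0(b): 30
  start at 1(d): 10
  start at 3(f): 20
sum over floor = 60

60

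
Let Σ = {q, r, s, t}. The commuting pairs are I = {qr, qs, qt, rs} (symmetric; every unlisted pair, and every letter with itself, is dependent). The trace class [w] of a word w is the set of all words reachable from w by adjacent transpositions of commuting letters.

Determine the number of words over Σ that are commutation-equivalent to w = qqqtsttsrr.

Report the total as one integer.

360

#0=q has no predecessor
#1=q depends on [0:q]
#2=q depends on [1:q]
#3=t has no predecessor
#4=s depends on [3:t]
#5=t depends on [4:s]
#6=t depends on [5:t]
#7=s depends on [6:t]
#8=r depends on [6:t]
#9=r depends on [8:r]
sources: [0:q, 3:t]
N(rest) = Σ N(rest − s) over sources s of rest; N(one piece) = 1:
  size 1 → [2]=1  [7]=1  [9]=1
  size 2 → [1,2]=1  [2,7]=2  [2,9]=2  [7,9]=2  [8,9]=1
  size 3 → [0,1,2]=1  [1,2,7]=3  [1,2,9]=3  [2,7,9]=6  [2,8,9]=3  [7,8,9]=3
  size 4 → [0,1,2,7]=4  [0,1,2,9]=4  [1,2,7,9]=12  [1,2,8,9]=6  [2,7,8,9]=12  [6,7,8,9]=3
  size 5 → [0,1,2,7,9]=20  [0,1,2,8,9]=10  [1,2,7,8,9]=30  [2,6,7,8,9]=15  [5,6,7,8,9]=3
  size 6 → [0,1,2,7,8,9]=60  [1,2,6,7,8,9]=45  [2,5,6,7,8,9]=18  [4,5,6,7,8,9]=3
  size 7 → [0,1,2,6,7,8,9]=105  [1,2,5,6,7,8,9]=63  [2,4,5,6,7,8,9]=21  [3,4,5,6,7,8,9]=3
  size 8 → [0,1,2,5,6,7,8,9]=168  [1,2,4,5,6,7,8,9]=84  [2,3,4,5,6,7,8,9]=24
  first=0(q) contributes 108
  first=3(t) contributes 252
|[w]| = 360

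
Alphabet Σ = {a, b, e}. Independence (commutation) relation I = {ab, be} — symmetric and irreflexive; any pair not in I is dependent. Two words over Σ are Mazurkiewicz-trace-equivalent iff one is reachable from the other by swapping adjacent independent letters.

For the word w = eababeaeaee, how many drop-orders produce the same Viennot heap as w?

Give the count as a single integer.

0(e) covers ∅
1(a) covers 0:e
2(b) covers ∅
3(a) covers 1:a
4(b) covers 2:b
5(e) covers 3:a
6(a) covers 5:e
7(e) covers 6:a
8(a) covers 7:e
9(e) covers 8:a
10(e) covers 9:e
floor of heap: 0:e, 2:b
completions by unplaced set U, small U first (add the entries for U minus each lowest piece of U):
  |U|=1: {4}:1  {10}:1
  |U|=2: {2,4}:1  {4,10}:2  {9,10}:1
  |U|=3: {2,4,10}:3  {4,9,10}:3  {8,9,10}:1
  |U|=4: {2,4,9,10}:6  {4,8,9,10}:4  {7,8,9,10}:1
  |U|=5: {2,4,8,9,10}:10  {4,7,8,9,10}:5  {6,7,8,9,10}:1
  |U|=6: {2,4,7,8,9,10}:15  {4,6,7,8,9,10}:6  {5,6,7,8,9,10}:1
  |U|=7: {2,4,6,7,8,9,10}:21  {3,5,6,7,8,9,10}:1  {4,5,6,7,8,9,10}:7
  |U|=8: {1,3,5,6,7,8,9,10}:1  {2,4,5,6,7,8,9,10}:28  {3,4,5,6,7,8,9,10}:8
  |U|=9: {0,1,3,5,6,7,8,9,10}:1  {1,3,4,5,6,7,8,9,10}:9  {2,3,4,5,6,7,8,9,10}:36
  start at 0(e): 45
  start at 2(b): 10
sum over floor = 55

55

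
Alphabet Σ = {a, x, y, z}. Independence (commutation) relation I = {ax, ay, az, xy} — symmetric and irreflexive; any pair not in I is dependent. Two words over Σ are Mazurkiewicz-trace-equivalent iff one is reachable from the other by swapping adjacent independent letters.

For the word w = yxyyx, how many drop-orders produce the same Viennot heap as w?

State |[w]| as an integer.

#0=y has no predecessor
#1=x has no predecessor
#2=y depends on [0:y]
#3=y depends on [2:y]
#4=x depends on [1:x]
sources: [0:y, 1:x]
N(rest) = Σ N(rest − s) over sources s of rest; N(one piece) = 1:
  size 1 → [3]=1  [4]=1
  size 2 → [1,4]=1  [2,3]=1  [3,4]=2
  size 3 → [0,2,3]=1  [1,3,4]=3  [2,3,4]=3
  first=0(y) contributes 6
  first=1(x) contributes 4
|[w]| = 10

10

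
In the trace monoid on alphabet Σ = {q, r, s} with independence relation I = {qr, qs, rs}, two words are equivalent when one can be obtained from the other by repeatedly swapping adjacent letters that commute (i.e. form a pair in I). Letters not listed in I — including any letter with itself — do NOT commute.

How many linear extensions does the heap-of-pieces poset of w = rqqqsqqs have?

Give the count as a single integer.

drop 0:r onto floor
drop 1:q onto floor
drop 2:q onto {1:q}
drop 3:q onto {2:q}
drop 4:s onto floor
drop 5:q onto {3:q}
drop 6:q onto {5:q}
drop 7:s onto {4:s}
ground layer = {0:r, 1:q, 4:s}
drop-orders for the pieces not yet dropped (sum over which currently-grounded one goes next):
  1 to go: {0} 1  {6} 1  {7} 1
  2 to go: {0,6} 2  {0,7} 2  {4,7} 1  {5,6} 1  {6,7} 2
  3 to go: {0,4,7} 3  {0,5,6} 3  {0,6,7} 6  {3,5,6} 1  {4,6,7} 3  {5,6,7} 3
  4 to go: {0,3,5,6} 4  {0,4,6,7} 12  {0,5,6,7} 12  {2,3,5,6} 1  {3,5,6,7} 4  {4,5,6,7} 6
  5 to go: {0,2,3,5,6} 5  {0,3,5,6,7} 20  {0,4,5,6,7} 30  {1,2,3,5,6} 1  {2,3,5,6,7} 5  {3,4,5,6,7} 10
  6 to go: {0,1,2,3,5,6} 6  {0,2,3,5,6,7} 30  {0,3,4,5,6,7} 60  {1,2,3,5,6,7} 6  {2,3,4,5,6,7} 15
  if 0:r drops first: 21 orders
  if 1:q drops first: 105 orders
  if 4:s drops first: 42 orders
heap linearizations: 168

168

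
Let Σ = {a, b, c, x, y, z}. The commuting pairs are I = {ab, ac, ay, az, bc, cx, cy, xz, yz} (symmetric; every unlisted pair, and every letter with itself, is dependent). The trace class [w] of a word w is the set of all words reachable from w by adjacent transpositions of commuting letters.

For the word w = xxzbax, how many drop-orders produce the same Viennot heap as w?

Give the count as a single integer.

drop 0:x onto floor
drop 1:x onto {0:x}
drop 2:z onto floor
drop 3:b onto {1:x, 2:z}
drop 4:a onto {1:x}
drop 5:x onto {3:b, 4:a}
ground layer = {0:x, 2:z}
drop-orders for the pieces not yet dropped (sum over which currently-grounded one goes next):
  1 to go: {5} 1
  2 to go: {3,5} 1  {4,5} 1
  3 to go: {2,3,5} 1  {3,4,5} 2
  4 to go: {1,3,4,5} 2  {2,3,4,5} 3
  if 0:x drops first: 5 orders
  if 2:z drops first: 2 orders
heap linearizations: 7

7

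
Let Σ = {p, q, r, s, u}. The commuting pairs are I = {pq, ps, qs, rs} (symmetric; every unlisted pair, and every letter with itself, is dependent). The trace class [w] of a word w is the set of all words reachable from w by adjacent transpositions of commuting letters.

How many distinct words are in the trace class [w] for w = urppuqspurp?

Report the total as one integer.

6

#0=u has no predecessor
#1=r depends on [0:u]
#2=p depends on [1:r]
#3=p depends on [2:p]
#4=u depends on [3:p]
#5=q depends on [4:u]
#6=s depends on [4:u]
#7=p depends on [4:u]
#8=u depends on [5:q, 6:s, 7:p]
#9=r depends on [8:u]
#10=p depends on [9:r]
sources: [0:u]
N(rest) = Σ N(rest − s) over sources s of rest; N(one piece) = 1:
  size 1 → [10]=1
  size 2 → [9,10]=1
  size 3 → [8,9,10]=1
  size 4 → [5,8,9,10]=1  [6,8,9,10]=1  [7,8,9,10]=1
  size 5 → [5,6,8,9,10]=2  [5,7,8,9,10]=2  [6,7,8,9,10]=2
  size 6 → [5,6,7,8,9,10]=6
  size 7 → [4,5,6,7,8,9,10]=6
  size 8 → [3,4,5,6,7,8,9,10]=6
  size 9 → [2,3,4,5,6,7,8,9,10]=6
  first=0(u) contributes 6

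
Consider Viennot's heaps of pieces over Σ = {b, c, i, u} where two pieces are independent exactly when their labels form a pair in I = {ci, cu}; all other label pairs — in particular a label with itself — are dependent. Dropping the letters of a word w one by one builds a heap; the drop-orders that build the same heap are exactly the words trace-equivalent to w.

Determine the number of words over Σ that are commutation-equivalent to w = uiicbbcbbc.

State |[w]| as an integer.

4

piece 0:u — minimal
piece 1:i rests on {0:u}
piece 2:i rests on {1:i}
piece 3:c — minimal
piece 4:b rests on {2:i, 3:c}
piece 5:b rests on {4:b}
piece 6:c rests on {5:b}
piece 7:b rests on {6:c}
piece 8:b rests on {7:b}
piece 9:c rests on {8:b}
minimal pieces: {0:u, 3:c}
ways to finish when only these pieces remain (= sum over removing one remaining piece with nothing left below it):
  1 left: {9}→1
  2 left: {8,9}→1
  3 left: {7,8,9}→1
  4 left: {6,7,8,9}→1
  5 left: {5,6,7,8,9}→1
  6 left: {4,5,6,7,8,9}→1
  7 left: {2,4,5,6,7,8,9}→1  {3,4,5,6,7,8,9}→1
  8 left: {1,2,4,5,6,7,8,9}→1  {2,3,4,5,6,7,8,9}→2
  placing 0:u first → 3 extensions
  placing 3:c first → 1 extensions
total linear extensions = 4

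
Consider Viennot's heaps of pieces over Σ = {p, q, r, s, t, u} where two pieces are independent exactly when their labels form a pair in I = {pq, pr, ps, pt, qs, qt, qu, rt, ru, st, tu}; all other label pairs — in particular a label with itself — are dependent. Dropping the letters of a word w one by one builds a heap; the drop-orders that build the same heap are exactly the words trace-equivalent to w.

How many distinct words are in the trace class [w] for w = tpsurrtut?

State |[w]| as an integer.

0(t) covers ∅
1(p) covers ∅
2(s) covers ∅
3(u) covers 1:p, 2:s
4(r) covers 2:s
5(r) covers 4:r
6(t) covers 0:t
7(u) covers 3:u
8(t) covers 6:t
floor of heap: 0:t, 1:p, 2:s
completions by unplaced set U, small U first (add the entries for U minus each lowest piece of U):
  |U|=1: {5}:1  {7}:1  {8}:1
  |U|=2: {3,7}:1  {4,5}:1  {5,7}:2  {5,8}:2  {6,8}:1  {7,8}:2
  |U|=3: {0,6,8}:1  {1,3,7}:1  {3,5,7}:3  {3,7,8}:3  {4,5,7}:3  {4,5,8}:3  {5,6,8}:3  {5,7,8}:6  {6,7,8}:3
  |U|=4: {0,5,6,8}:4  {0,6,7,8}:4  {1,3,5,7}:4  {1,3,7,8}:4  {3,4,5,7}:6  {3,5,7,8}:12  {3,6,7,8}:6  {4,5,6,8}:6  {4,5,7,8}:12  {5,6,7,8}:12
  |U|=5: {0,3,6,7,8}:10  {0,4,5,6,8}:10  {0,5,6,7,8}:20  {1,3,4,5,7}:10  {1,3,5,7,8}:20  {1,3,6,7,8}:10  {2,3,4,5,7}:6  {3,4,5,7,8}:30  {3,5,6,7,8}:30  {4,5,6,7,8}:30
  |U|=6: {0,1,3,6,7,8}:20  {0,3,5,6,7,8}:60  {0,4,5,6,7,8}:60  {1,2,3,4,5,7}:16  {1,3,4,5,7,8}:60  {1,3,5,6,7,8}:60  {2,3,4,5,7,8}:36  {3,4,5,6,7,8}:90
  |U|=7: {0,1,3,5,6,7,8}:140  {0,3,4,5,6,7,8}:210  {1,2,3,4,5,7,8}:112  {1,3,4,5,6,7,8}:210  {2,3,4,5,6,7,8}:126
  start at 0(t): 448
  start at 1(p): 336
  start at 2(s): 560
sum over floor = 1344

1344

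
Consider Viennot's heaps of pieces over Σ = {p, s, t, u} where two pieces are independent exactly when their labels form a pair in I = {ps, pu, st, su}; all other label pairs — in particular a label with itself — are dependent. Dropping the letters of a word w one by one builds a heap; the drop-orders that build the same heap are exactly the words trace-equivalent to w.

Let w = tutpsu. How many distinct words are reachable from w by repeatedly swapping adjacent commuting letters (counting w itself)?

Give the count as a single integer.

12

drop 0:t onto floor
drop 1:u onto {0:t}
drop 2:t onto {1:u}
drop 3:p onto {2:t}
drop 4:s onto floor
drop 5:u onto {2:t}
ground layer = {0:t, 4:s}
drop-orders for the pieces not yet dropped (sum over which currently-grounded one goes next):
  1 to go: {3} 1  {4} 1  {5} 1
  2 to go: {3,4} 2  {3,5} 2  {4,5} 2
  3 to go: {2,3,5} 2  {3,4,5} 6
  4 to go: {1,2,3,5} 2  {2,3,4,5} 8
  if 0:t drops first: 10 orders
  if 4:s drops first: 2 orders
heap linearizations: 12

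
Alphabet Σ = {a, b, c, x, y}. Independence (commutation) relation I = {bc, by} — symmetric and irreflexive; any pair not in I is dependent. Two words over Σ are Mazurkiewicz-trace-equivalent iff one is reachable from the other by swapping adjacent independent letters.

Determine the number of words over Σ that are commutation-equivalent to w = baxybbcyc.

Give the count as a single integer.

15

#0=b has no predecessor
#1=a depends on [0:b]
#2=x depends on [1:a]
#3=y depends on [2:x]
#4=b depends on [2:x]
#5=b depends on [4:b]
#6=c depends on [3:y]
#7=y depends on [6:c]
#8=c depends on [7:y]
sources: [0:b]
N(rest) = Σ N(rest − s) over sources s of rest; N(one piece) = 1:
  size 1 → [5]=1  [8]=1
  size 2 → [4,5]=1  [5,8]=2  [7,8]=1
  size 3 → [4,5,8]=3  [5,7,8]=3  [6,7,8]=1
  size 4 → [3,6,7,8]=1  [4,5,7,8]=6  [5,6,7,8]=4
  size 5 → [3,5,6,7,8]=5  [4,5,6,7,8]=10
  size 6 → [3,4,5,6,7,8]=15
  size 7 → [2,3,4,5,6,7,8]=15
  first=0(b) contributes 15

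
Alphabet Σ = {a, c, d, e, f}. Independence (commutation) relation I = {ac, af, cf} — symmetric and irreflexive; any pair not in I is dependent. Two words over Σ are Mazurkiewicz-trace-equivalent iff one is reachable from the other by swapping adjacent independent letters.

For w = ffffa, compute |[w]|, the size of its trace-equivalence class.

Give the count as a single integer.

5

piece 0:f — minimal
piece 1:f rests on {0:f}
piece 2:f rests on {1:f}
piece 3:f rests on {2:f}
piece 4:a — minimal
minimal pieces: {0:f, 4:a}
ways to finish when only these pieces remain (= sum over removing one remaining piece with nothing left below it):
  1 left: {3}→1  {4}→1
  2 left: {2,3}→1  {3,4}→2
  3 left: {1,2,3}→1  {2,3,4}→3
  placing 0:f first → 4 extensions
  placing 4:a first → 1 extensions
total linear extensions = 5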